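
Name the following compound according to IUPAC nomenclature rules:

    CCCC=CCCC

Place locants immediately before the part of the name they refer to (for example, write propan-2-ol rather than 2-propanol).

Counting along the main chain through the multiple bond gives 8 carbons: the parent is octane.
The chain contains a C=C double bond, so the unsaturation ending is -ene.
The molecule is symmetric, so either numbering direction gives the same locants.
That gives the double bond between C-4 and C-5.
The name is oct-4-ene.

oct-4-ene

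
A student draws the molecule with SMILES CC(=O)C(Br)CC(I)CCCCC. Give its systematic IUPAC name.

3-bromo-5-iododecan-2-one

The longest carbon chain that includes the carbonyl has 10 carbons, so the parent hydride is decane.
The principal characteristic group is a ketone (C=O on an internal carbon), named with the suffix -one.
Choose the numbering such that numbering from this end puts the carbonyl group at C-2 rather than C-9.
With this numbering: the carbonyl at C-2; a bromo group at C-3; an iodo group at C-5.
The substituents are ordered alphabetically, ignoring any di-/tri- multipliers.
Assembling the pieces gives 3-bromo-5-iododecan-2-one.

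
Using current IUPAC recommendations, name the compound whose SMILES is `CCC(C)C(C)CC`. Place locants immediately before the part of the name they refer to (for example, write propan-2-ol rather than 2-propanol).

The parent chain contains 6 carbons (hexane).
Both numbering directions give the same locant set; either may be used.
With this numbering: methyl groups at C-3 and C-4.
The name is 3,4-dimethylhexane.

3,4-dimethylhexane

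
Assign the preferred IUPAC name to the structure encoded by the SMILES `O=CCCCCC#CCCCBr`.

10-bromodec-6-ynal

The longest carbon chain that includes the –CHO group and the multiple bond has 10 carbons, so the parent hydride is decane.
An aldehyde (terminal –CHO) is the principal characteristic group, giving the suffix -al.
A C≡C triple bond in the chain gives the infix -yne-.
Choose the numbering such that the aldehyde carbon is C-1 by definition.
That gives the triple bond between C-6 and C-7; a bromo group at C-10.
The name is 10-bromodec-6-ynal.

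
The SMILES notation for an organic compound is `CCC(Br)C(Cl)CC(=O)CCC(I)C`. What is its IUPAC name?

8-bromo-7-chloro-2-iododecan-5-one

Counting along the main chain through the carbonyl gives 10 carbons: the parent is decane.
The highest-priority functional group is a ketone (C=O on an internal carbon), so the name ends in -one.
Choose the numbering such that numbering from this end puts the carbonyl group at C-5 rather than C-6.
With this numbering: the carbonyl at C-5; a bromo group at C-8; a chloro group at C-7; an iodo group at C-2.
The substituents are ordered alphabetically, ignoring any di-/tri- multipliers.
Putting it together: 8-bromo-7-chloro-2-iododecan-5-one.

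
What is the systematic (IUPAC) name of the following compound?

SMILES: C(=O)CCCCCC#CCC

Counting along the main chain through the –CHO group and the multiple bond gives 10 carbons: the parent is decane.
An aldehyde (terminal –CHO) is the principal characteristic group, giving the suffix -al.
There is one C≡C triple bond, indicated by the ending -yne.
Number the chain so that the aldehyde carbon is C-1 by definition.
With this numbering: the triple bond between C-7 and C-8.
Assembling the pieces gives dec-7-ynal.

dec-7-ynal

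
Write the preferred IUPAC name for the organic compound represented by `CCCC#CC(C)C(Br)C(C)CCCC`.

7-bromo-6,8-dimethyldodec-4-yne

The longest chain bearing the multiple bond is 12 carbons long (dodecane).
A C≡C triple bond in the chain gives the infix -yne-.
Choose the numbering such that numbering from this end puts the triple bond at C-4 rather than C-8.
That gives the triple bond between C-4 and C-5; a bromo group at C-7; methyl groups at C-6 and C-8.
Substituent prefixes are cited in alphabetical order (multiplying prefixes like di-/tri- are ignored for ordering).
The name is 7-bromo-6,8-dimethyldodec-4-yne.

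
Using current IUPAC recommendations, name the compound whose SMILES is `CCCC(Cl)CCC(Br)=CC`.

The longest carbon chain that includes the multiple bond has 9 carbons, so the parent hydride is nonane.
A C=C double bond in the chain gives the infix -ene-.
The numbering direction is chosen so that numbering from this end puts the double bond at C-2 rather than C-7.
This places the double bond between C-2 and C-3; a bromo group at C-3; a chloro group at C-6.
Prefixes are listed alphabetically: bromo, chloro.
Putting it together: 3-bromo-6-chloronon-2-ene.

3-bromo-6-chloronon-2-ene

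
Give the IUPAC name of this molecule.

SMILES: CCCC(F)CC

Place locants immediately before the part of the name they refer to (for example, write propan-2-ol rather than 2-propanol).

3-fluorohexane

The parent chain contains 6 carbons (hexane).
Number the chain so that the substituent locant set {3} is lower than {4} at the first point of difference.
That gives a fluoro group at C-3.
The name is 3-fluorohexane.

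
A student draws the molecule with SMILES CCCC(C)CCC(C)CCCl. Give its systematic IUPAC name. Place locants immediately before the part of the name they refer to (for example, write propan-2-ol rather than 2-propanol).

1-chloro-3,6-dimethylnonane

The parent chain contains 9 carbons (nonane).
The numbering direction is chosen so that the substituent locant set {1,3,6} is lower than {4,7,9} at the first point of difference.
That gives a chloro group at C-1; methyl groups at C-3 and C-6.
Substituent prefixes are cited in alphabetical order (multiplying prefixes like di-/tri- are ignored for ordering).
Assembling the pieces gives 1-chloro-3,6-dimethylnonane.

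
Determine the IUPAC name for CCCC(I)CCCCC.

The parent chain contains 9 carbons (nonane).
The numbering direction is chosen so that the substituent locant set {4} is lower than {6} at the first point of difference.
With this numbering: an iodo group at C-4.
Putting it together: 4-iodononane.

4-iodononane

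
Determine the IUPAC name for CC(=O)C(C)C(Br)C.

4-bromo-3-methylpentan-2-one

The longest chain bearing the carbonyl is 5 carbons long (pentane).
A ketone (C=O on an internal carbon) is the principal characteristic group, giving the suffix -one.
The numbering direction is chosen so that numbering from this end puts the carbonyl group at C-2 rather than C-4.
With this numbering: the carbonyl at C-2; a bromo group at C-4; a methyl group at C-3.
Substituent prefixes are cited in alphabetical order (multiplying prefixes like di-/tri- are ignored for ordering).
Putting it together: 4-bromo-3-methylpentan-2-one.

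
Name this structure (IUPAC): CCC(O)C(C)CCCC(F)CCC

8-fluoro-4-methylundecan-3-ol

The longest carbon chain that includes the –OH group has 11 carbons, so the parent hydride is undecane.
An alcohol (–OH) is the principal characteristic group, giving the suffix -ol.
Choose the numbering such that numbering from this end puts the hydroxyl group at C-3 rather than C-9.
With this numbering: the hydroxyl at C-3; a fluoro group at C-8; a methyl group at C-4.
Substituent prefixes are cited in alphabetical order (multiplying prefixes like di-/tri- are ignored for ordering).
Assembling the pieces gives 8-fluoro-4-methylundecan-3-ol.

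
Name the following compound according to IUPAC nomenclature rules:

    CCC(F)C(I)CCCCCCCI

9-fluoro-1,8-diiodoundecane

The longest continuous carbon chain has 11 atoms, so the parent hydride is undecane.
Number the chain so that the substituent locant set {1,8,9} is lower than {3,4,11} at the first point of difference.
That gives a fluoro group at C-9; iodo groups at C-1 and C-8.
The substituents are ordered alphabetically, ignoring any di-/tri- multipliers.
The name is 9-fluoro-1,8-diiodoundecane.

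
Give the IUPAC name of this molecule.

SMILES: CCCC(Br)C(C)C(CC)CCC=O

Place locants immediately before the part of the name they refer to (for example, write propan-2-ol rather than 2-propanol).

Counting along the main chain through the –CHO group gives 9 carbons: the parent is nonane.
An aldehyde (terminal –CHO) is the principal characteristic group, giving the suffix -al.
The numbering direction is chosen so that the aldehyde carbon is C-1 by definition.
With this numbering: a bromo group at C-6; an ethyl group at C-4; a methyl group at C-5.
Substituent prefixes are cited in alphabetical order (multiplying prefixes like di-/tri- are ignored for ordering).
Putting it together: 6-bromo-4-ethyl-5-methylnonanal.

6-bromo-4-ethyl-5-methylnonanal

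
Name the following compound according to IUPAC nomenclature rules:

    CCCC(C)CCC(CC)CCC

4-ethyl-7-methyldecane

The longest continuous carbon chain has 10 atoms, so the parent hydride is decane.
The numbering direction is chosen so that the locant sets are identical either way, so the alphabetically earlier ethyl substituent takes the lower locant (4 rather than 7).
This places an ethyl group at C-4; a methyl group at C-7.
Substituent prefixes are cited in alphabetical order (multiplying prefixes like di-/tri- are ignored for ordering).
Putting it together: 4-ethyl-7-methyldecane.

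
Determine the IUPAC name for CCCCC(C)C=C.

3-methylhept-1-ene

The longest chain bearing the multiple bond is 7 carbons long (heptane).
A C=C double bond in the chain gives the infix -ene-.
Choose the numbering such that numbering from this end puts the double bond at C-1 rather than C-6.
With this numbering: the double bond between C-1 and C-2; a methyl group at C-3.
The name is 3-methylhept-1-ene.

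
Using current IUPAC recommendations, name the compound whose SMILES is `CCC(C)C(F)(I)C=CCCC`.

The longest carbon chain that includes the multiple bond has 9 carbons, so the parent hydride is nonane.
The chain contains a C=C double bond, so the unsaturation ending is -ene.
Choose the numbering such that numbering from this end puts the double bond at C-4 rather than C-5.
That gives the double bond between C-4 and C-5; a fluoro group at C-6; an iodo group at C-6; a methyl group at C-7.
The substituents are ordered alphabetically, ignoring any di-/tri- multipliers.
The name is 6-fluoro-6-iodo-7-methylnon-4-ene.

6-fluoro-6-iodo-7-methylnon-4-ene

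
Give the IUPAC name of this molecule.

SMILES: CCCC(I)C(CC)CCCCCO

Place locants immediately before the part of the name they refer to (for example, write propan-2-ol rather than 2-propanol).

6-ethyl-7-iododecan-1-ol

The longest carbon chain that includes the –OH group has 10 carbons, so the parent hydride is decane.
The highest-priority functional group is an alcohol (–OH), so the name ends in -ol.
Choose the numbering such that numbering from this end puts the hydroxyl group at C-1 rather than C-10.
This places the hydroxyl at C-1; an ethyl group at C-6; an iodo group at C-7.
Substituent prefixes are cited in alphabetical order (multiplying prefixes like di-/tri- are ignored for ordering).
Assembling the pieces gives 6-ethyl-7-iododecan-1-ol.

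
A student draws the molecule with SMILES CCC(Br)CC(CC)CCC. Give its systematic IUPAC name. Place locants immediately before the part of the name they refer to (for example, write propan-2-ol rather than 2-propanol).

3-bromo-5-ethyloctane

The parent chain contains 8 carbons (octane).
The numbering direction is chosen so that the substituent locant set {3,5} is lower than {4,6} at the first point of difference.
This places a bromo group at C-3; an ethyl group at C-5.
The substituents are ordered alphabetically, ignoring any di-/tri- multipliers.
The name is 3-bromo-5-ethyloctane.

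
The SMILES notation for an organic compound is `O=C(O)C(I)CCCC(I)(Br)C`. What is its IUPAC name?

The longest chain bearing the –COOH group is 7 carbons long (heptane).
The highest-priority functional group is a carboxylic acid (terminal –COOH), so the name ends in -oic acid.
The numbering direction is chosen so that the carboxylic acid carbon is C-1 by definition.
This places a bromo group at C-6; iodo groups at C-2 and C-6.
The substituents are ordered alphabetically, ignoring any di-/tri- multipliers.
Putting it together: 6-bromo-2,6-diiodoheptanoic acid.

6-bromo-2,6-diiodoheptanoic acid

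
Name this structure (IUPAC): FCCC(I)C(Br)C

4-bromo-1-fluoro-3-iodopentane

The longest continuous carbon chain has 5 atoms, so the parent hydride is pentane.
The numbering direction is chosen so that the substituent locant set {1,3,4} is lower than {2,3,5} at the first point of difference.
This places a bromo group at C-4; a fluoro group at C-1; an iodo group at C-3.
Substituent prefixes are cited in alphabetical order (multiplying prefixes like di-/tri- are ignored for ordering).
Assembling the pieces gives 4-bromo-1-fluoro-3-iodopentane.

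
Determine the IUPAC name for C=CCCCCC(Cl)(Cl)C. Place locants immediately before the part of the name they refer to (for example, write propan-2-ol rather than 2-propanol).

7,7-dichlorooct-1-ene

The longest carbon chain that includes the multiple bond has 8 carbons, so the parent hydride is octane.
A C=C double bond in the chain gives the infix -ene-.
The numbering direction is chosen so that numbering from this end puts the double bond at C-1 rather than C-7.
With this numbering: the double bond between C-1 and C-2; two chloro groups at C-7.
Putting it together: 7,7-dichlorooct-1-ene.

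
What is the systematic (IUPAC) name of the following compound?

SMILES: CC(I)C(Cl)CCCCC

3-chloro-2-iodooctane

The parent chain contains 8 carbons (octane).
Number the chain so that the substituent locant set {2,3} is lower than {6,7} at the first point of difference.
That gives a chloro group at C-3; an iodo group at C-2.
Prefixes are listed alphabetically: chloro, iodo.
Putting it together: 3-chloro-2-iodooctane.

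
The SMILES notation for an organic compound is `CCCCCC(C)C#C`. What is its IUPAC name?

3-methyloct-1-yne

Counting along the main chain through the multiple bond gives 8 carbons: the parent is octane.
There is one C≡C triple bond, indicated by the ending -yne.
Number the chain so that numbering from this end puts the triple bond at C-1 rather than C-7.
That gives the triple bond between C-1 and C-2; a methyl group at C-3.
Assembling the pieces gives 3-methyloct-1-yne.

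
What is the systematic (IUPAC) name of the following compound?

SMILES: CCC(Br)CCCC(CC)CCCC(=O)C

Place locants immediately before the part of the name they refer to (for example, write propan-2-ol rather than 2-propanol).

10-bromo-6-ethyldodecan-2-one

Counting along the main chain through the carbonyl gives 12 carbons: the parent is dodecane.
A ketone (C=O on an internal carbon) is the principal characteristic group, giving the suffix -one.
Choose the numbering such that numbering from this end puts the carbonyl group at C-2 rather than C-11.
With this numbering: the carbonyl at C-2; a bromo group at C-10; an ethyl group at C-6.
Prefixes are listed alphabetically: bromo, ethyl.
The name is 10-bromo-6-ethyldodecan-2-one.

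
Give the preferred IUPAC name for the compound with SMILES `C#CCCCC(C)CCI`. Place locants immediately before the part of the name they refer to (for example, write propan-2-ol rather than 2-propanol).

The longest chain bearing the multiple bond is 8 carbons long (octane).
The chain contains a C≡C triple bond, so the unsaturation ending is -yne.
Number the chain so that numbering from this end puts the triple bond at C-1 rather than C-7.
This places the triple bond between C-1 and C-2; an iodo group at C-8; a methyl group at C-6.
Prefixes are listed alphabetically: iodo, methyl.
Assembling the pieces gives 8-iodo-6-methyloct-1-yne.

8-iodo-6-methyloct-1-yne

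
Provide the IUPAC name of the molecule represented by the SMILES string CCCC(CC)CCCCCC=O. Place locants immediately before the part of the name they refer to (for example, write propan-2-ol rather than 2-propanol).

The longest carbon chain that includes the –CHO group has 10 carbons, so the parent hydride is decane.
An aldehyde (terminal –CHO) is the principal characteristic group, giving the suffix -al.
The numbering direction is chosen so that the aldehyde carbon is C-1 by definition.
This places an ethyl group at C-7.
The name is 7-ethyldecanal.

7-ethyldecanal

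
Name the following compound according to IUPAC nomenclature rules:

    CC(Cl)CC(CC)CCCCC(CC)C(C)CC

2-chloro-4,9-diethyl-10-methyldodecane

The longest carbon chain is 12 atoms: the parent is dodecane.
Choose the numbering such that the substituent locant set {2,4,9,10} is lower than {3,4,9,11} at the first point of difference.
That gives a chloro group at C-2; ethyl groups at C-4 and C-9; a methyl group at C-10.
Prefixes are listed alphabetically: chloro, ethyl, methyl.
Assembling the pieces gives 2-chloro-4,9-diethyl-10-methyldodecane.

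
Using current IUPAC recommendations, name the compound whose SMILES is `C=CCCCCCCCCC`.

The longest carbon chain that includes the multiple bond has 11 carbons, so the parent hydride is undecane.
There is one C=C double bond, indicated by the ending -ene.
Choose the numbering such that numbering from this end puts the double bond at C-1 rather than C-10.
This places the double bond between C-1 and C-2.
Putting it together: undec-1-ene.

undec-1-ene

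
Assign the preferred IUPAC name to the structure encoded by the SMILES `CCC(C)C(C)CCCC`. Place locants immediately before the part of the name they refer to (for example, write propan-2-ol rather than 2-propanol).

3,4-dimethyloctane

The longest carbon chain is 8 atoms: the parent is octane.
Number the chain so that the substituent locant set {3,4} is lower than {5,6} at the first point of difference.
With this numbering: methyl groups at C-3 and C-4.
The name is 3,4-dimethyloctane.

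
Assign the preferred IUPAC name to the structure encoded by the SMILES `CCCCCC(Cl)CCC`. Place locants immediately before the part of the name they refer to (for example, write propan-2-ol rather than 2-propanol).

The longest carbon chain is 9 atoms: the parent is nonane.
Number the chain so that the substituent locant set {4} is lower than {6} at the first point of difference.
This places a chloro group at C-4.
Assembling the pieces gives 4-chlorononane.

4-chlorononane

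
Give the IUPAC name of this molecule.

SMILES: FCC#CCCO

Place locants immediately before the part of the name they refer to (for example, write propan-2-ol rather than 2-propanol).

The longest carbon chain that includes the –OH group and the multiple bond has 5 carbons, so the parent hydride is pentane.
An alcohol (–OH) is the principal characteristic group, giving the suffix -ol.
A C≡C triple bond in the chain gives the infix -yne-.
Number the chain so that numbering from this end puts the hydroxyl group at C-1 rather than C-5.
This places the hydroxyl at C-1; the triple bond between C-3 and C-4; a fluoro group at C-5.
The name is 5-fluoropent-3-yn-1-ol.

5-fluoropent-3-yn-1-ol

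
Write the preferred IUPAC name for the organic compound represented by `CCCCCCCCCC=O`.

The longest chain bearing the –CHO group is 10 carbons long (decane).
The highest-priority functional group is an aldehyde (terminal –CHO), so the name ends in -al.
The numbering direction is chosen so that the aldehyde carbon is C-1 by definition.
Assembling the pieces gives decanal.

decanal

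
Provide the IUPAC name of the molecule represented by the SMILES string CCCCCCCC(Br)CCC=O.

Counting along the main chain through the –CHO group gives 11 carbons: the parent is undecane.
The principal characteristic group is an aldehyde (terminal –CHO), named with the suffix -al.
Choose the numbering such that the aldehyde carbon is C-1 by definition.
With this numbering: a bromo group at C-4.
Putting it together: 4-bromoundecanal.

4-bromoundecanal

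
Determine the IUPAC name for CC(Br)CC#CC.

Counting along the main chain through the multiple bond gives 6 carbons: the parent is hexane.
A C≡C triple bond in the chain gives the infix -yne-.
Choose the numbering such that numbering from this end puts the triple bond at C-2 rather than C-4.
That gives the triple bond between C-2 and C-3; a bromo group at C-5.
Assembling the pieces gives 5-bromohex-2-yne.

5-bromohex-2-yne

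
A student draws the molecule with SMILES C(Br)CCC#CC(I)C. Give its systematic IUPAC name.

The longest chain bearing the multiple bond is 7 carbons long (heptane).
A C≡C triple bond in the chain gives the infix -yne-.
The numbering direction is chosen so that numbering from this end puts the triple bond at C-3 rather than C-4.
This places the triple bond between C-3 and C-4; a bromo group at C-7; an iodo group at C-2.
Prefixes are listed alphabetically: bromo, iodo.
Assembling the pieces gives 7-bromo-2-iodohept-3-yne.

7-bromo-2-iodohept-3-yne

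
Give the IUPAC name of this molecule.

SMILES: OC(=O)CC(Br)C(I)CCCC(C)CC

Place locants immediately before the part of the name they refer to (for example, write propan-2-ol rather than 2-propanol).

3-bromo-4-iodo-8-methyldecanoic acid

The longest chain bearing the –COOH group is 10 carbons long (decane).
A carboxylic acid (terminal –COOH) is the principal characteristic group, giving the suffix -oic acid.
Choose the numbering such that the carboxylic acid carbon is C-1 by definition.
With this numbering: a bromo group at C-3; an iodo group at C-4; a methyl group at C-8.
Substituent prefixes are cited in alphabetical order (multiplying prefixes like di-/tri- are ignored for ordering).
Assembling the pieces gives 3-bromo-4-iodo-8-methyldecanoic acid.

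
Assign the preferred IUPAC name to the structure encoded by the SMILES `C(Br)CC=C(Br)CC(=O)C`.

Counting along the main chain through the carbonyl and the multiple bond gives 7 carbons: the parent is heptane.
The highest-priority functional group is a ketone (C=O on an internal carbon), so the name ends in -one.
The chain contains a C=C double bond, so the unsaturation ending is -ene.
Number the chain so that numbering from this end puts the carbonyl group at C-2 rather than C-6.
That gives the carbonyl at C-2; the double bond between C-4 and C-5; bromo groups at C-4 and C-7.
Putting it together: 4,7-dibromohept-4-en-2-one.

4,7-dibromohept-4-en-2-one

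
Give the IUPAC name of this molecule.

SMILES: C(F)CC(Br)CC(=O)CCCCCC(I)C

The longest carbon chain that includes the carbonyl has 12 carbons, so the parent hydride is dodecane.
The principal characteristic group is a ketone (C=O on an internal carbon), named with the suffix -one.
Number the chain so that numbering from this end puts the carbonyl group at C-5 rather than C-8.
This places the carbonyl at C-5; a bromo group at C-3; a fluoro group at C-1; an iodo group at C-11.
Prefixes are listed alphabetically: bromo, fluoro, iodo.
Putting it together: 3-bromo-1-fluoro-11-iodododecan-5-one.

3-bromo-1-fluoro-11-iodododecan-5-one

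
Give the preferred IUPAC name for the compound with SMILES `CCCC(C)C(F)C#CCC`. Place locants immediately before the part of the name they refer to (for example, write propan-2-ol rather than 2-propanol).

5-fluoro-6-methylnon-3-yne

Counting along the main chain through the multiple bond gives 9 carbons: the parent is nonane.
A C≡C triple bond in the chain gives the infix -yne-.
Choose the numbering such that numbering from this end puts the triple bond at C-3 rather than C-6.
That gives the triple bond between C-3 and C-4; a fluoro group at C-5; a methyl group at C-6.
Substituent prefixes are cited in alphabetical order (multiplying prefixes like di-/tri- are ignored for ordering).
Assembling the pieces gives 5-fluoro-6-methylnon-3-yne.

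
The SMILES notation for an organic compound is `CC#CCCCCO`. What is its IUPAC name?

The longest carbon chain that includes the –OH group and the multiple bond has 7 carbons, so the parent hydride is heptane.
The highest-priority functional group is an alcohol (–OH), so the name ends in -ol.
There is one C≡C triple bond, indicated by the ending -yne.
The numbering direction is chosen so that numbering from this end puts the hydroxyl group at C-1 rather than C-7.
That gives the hydroxyl at C-1; the triple bond between C-5 and C-6.
Putting it together: hept-5-yn-1-ol.

hept-5-yn-1-ol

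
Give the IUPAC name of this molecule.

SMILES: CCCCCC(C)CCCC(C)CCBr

The parent chain contains 12 carbons (dodecane).
The numbering direction is chosen so that the substituent locant set {1,3,7} is lower than {6,10,12} at the first point of difference.
With this numbering: a bromo group at C-1; methyl groups at C-3 and C-7.
The substituents are ordered alphabetically, ignoring any di-/tri- multipliers.
Assembling the pieces gives 1-bromo-3,7-dimethyldodecane.

1-bromo-3,7-dimethyldodecane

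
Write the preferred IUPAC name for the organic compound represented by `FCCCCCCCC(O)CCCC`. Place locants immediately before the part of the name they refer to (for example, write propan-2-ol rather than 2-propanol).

12-fluorododecan-5-ol

The longest carbon chain that includes the –OH group has 12 carbons, so the parent hydride is dodecane.
An alcohol (–OH) is the principal characteristic group, giving the suffix -ol.
Number the chain so that numbering from this end puts the hydroxyl group at C-5 rather than C-8.
With this numbering: the hydroxyl at C-5; a fluoro group at C-12.
Assembling the pieces gives 12-fluorododecan-5-ol.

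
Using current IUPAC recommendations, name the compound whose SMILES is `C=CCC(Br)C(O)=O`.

The longest carbon chain that includes the –COOH group and the multiple bond has 5 carbons, so the parent hydride is pentane.
The principal characteristic group is a carboxylic acid (terminal –COOH), named with the suffix -oic acid.
There is one C=C double bond, indicated by the ending -ene.
The numbering direction is chosen so that the carboxylic acid carbon is C-1 by definition.
That gives the double bond between C-4 and C-5; a bromo group at C-2.
Assembling the pieces gives 2-bromopent-4-enoic acid.

2-bromopent-4-enoic acid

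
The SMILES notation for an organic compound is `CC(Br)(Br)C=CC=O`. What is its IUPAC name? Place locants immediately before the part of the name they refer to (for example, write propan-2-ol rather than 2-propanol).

4,4-dibromopent-2-enal

The longest carbon chain that includes the –CHO group and the multiple bond has 5 carbons, so the parent hydride is pentane.
The highest-priority functional group is an aldehyde (terminal –CHO), so the name ends in -al.
The chain contains a C=C double bond, so the unsaturation ending is -ene.
Choose the numbering such that the aldehyde carbon is C-1 by definition.
With this numbering: the double bond between C-2 and C-3; two bromo groups at C-4.
Assembling the pieces gives 4,4-dibromopent-2-enal.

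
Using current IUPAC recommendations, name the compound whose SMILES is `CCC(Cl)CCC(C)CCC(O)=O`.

7-chloro-4-methylnonanoic acid

The longest carbon chain that includes the –COOH group has 9 carbons, so the parent hydride is nonane.
The principal characteristic group is a carboxylic acid (terminal –COOH), named with the suffix -oic acid.
Number the chain so that the carboxylic acid carbon is C-1 by definition.
This places a chloro group at C-7; a methyl group at C-4.
Prefixes are listed alphabetically: chloro, methyl.
Assembling the pieces gives 7-chloro-4-methylnonanoic acid.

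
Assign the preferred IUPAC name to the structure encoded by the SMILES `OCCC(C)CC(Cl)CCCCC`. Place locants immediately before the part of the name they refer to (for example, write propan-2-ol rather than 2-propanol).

5-chloro-3-methyldecan-1-ol

Counting along the main chain through the –OH group gives 10 carbons: the parent is decane.
The principal characteristic group is an alcohol (–OH), named with the suffix -ol.
Number the chain so that numbering from this end puts the hydroxyl group at C-1 rather than C-10.
This places the hydroxyl at C-1; a chloro group at C-5; a methyl group at C-3.
Substituent prefixes are cited in alphabetical order (multiplying prefixes like di-/tri- are ignored for ordering).
Putting it together: 5-chloro-3-methyldecan-1-ol.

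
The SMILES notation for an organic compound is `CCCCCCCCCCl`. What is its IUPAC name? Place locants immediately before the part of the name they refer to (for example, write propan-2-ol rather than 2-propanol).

1-chlorononane

The longest carbon chain is 9 atoms: the parent is nonane.
Choose the numbering such that the substituent locant set {1} is lower than {9} at the first point of difference.
That gives a chloro group at C-1.
Putting it together: 1-chlorononane.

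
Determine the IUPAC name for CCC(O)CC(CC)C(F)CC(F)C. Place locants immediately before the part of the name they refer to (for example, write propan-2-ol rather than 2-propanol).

Counting along the main chain through the –OH group gives 9 carbons: the parent is nonane.
The highest-priority functional group is an alcohol (–OH), so the name ends in -ol.
Choose the numbering such that numbering from this end puts the hydroxyl group at C-3 rather than C-7.
With this numbering: the hydroxyl at C-3; an ethyl group at C-5; fluoro groups at C-6 and C-8.
Prefixes are listed alphabetically: ethyl, fluoro.
The name is 5-ethyl-6,8-difluorononan-3-ol.

5-ethyl-6,8-difluorononan-3-ol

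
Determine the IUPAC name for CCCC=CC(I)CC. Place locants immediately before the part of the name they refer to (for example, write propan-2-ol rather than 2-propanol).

3-iodooct-4-ene

The longest chain bearing the multiple bond is 8 carbons long (octane).
There is one C=C double bond, indicated by the ending -ene.
Choose the numbering such that the substituent locant set {3} is lower than {6} at the first point of difference.
This places the double bond between C-4 and C-5; an iodo group at C-3.
Assembling the pieces gives 3-iodooct-4-ene.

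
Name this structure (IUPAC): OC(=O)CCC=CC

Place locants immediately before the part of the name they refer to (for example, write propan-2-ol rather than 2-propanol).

hex-4-enoic acid

The longest chain bearing the –COOH group and the multiple bond is 6 carbons long (hexane).
The principal characteristic group is a carboxylic acid (terminal –COOH), named with the suffix -oic acid.
A C=C double bond in the chain gives the infix -ene-.
Choose the numbering such that the carboxylic acid carbon is C-1 by definition.
This places the double bond between C-4 and C-5.
Putting it together: hex-4-enoic acid.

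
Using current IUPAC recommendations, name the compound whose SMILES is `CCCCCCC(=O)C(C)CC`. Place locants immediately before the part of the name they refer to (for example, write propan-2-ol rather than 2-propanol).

The longest carbon chain that includes the carbonyl has 10 carbons, so the parent hydride is decane.
The highest-priority functional group is a ketone (C=O on an internal carbon), so the name ends in -one.
Number the chain so that numbering from this end puts the carbonyl group at C-4 rather than C-7.
With this numbering: the carbonyl at C-4; a methyl group at C-3.
Putting it together: 3-methyldecan-4-one.

3-methyldecan-4-one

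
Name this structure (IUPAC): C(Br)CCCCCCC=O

Counting along the main chain through the –CHO group gives 8 carbons: the parent is octane.
The highest-priority functional group is an aldehyde (terminal –CHO), so the name ends in -al.
The numbering direction is chosen so that the aldehyde carbon is C-1 by definition.
That gives a bromo group at C-8.
Putting it together: 8-bromooctanal.

8-bromooctanal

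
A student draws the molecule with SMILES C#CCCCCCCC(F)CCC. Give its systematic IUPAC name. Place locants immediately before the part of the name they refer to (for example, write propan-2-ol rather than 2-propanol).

Counting along the main chain through the multiple bond gives 12 carbons: the parent is dodecane.
A C≡C triple bond in the chain gives the infix -yne-.
The numbering direction is chosen so that numbering from this end puts the triple bond at C-1 rather than C-11.
This places the triple bond between C-1 and C-2; a fluoro group at C-9.
Assembling the pieces gives 9-fluorododec-1-yne.

9-fluorododec-1-yne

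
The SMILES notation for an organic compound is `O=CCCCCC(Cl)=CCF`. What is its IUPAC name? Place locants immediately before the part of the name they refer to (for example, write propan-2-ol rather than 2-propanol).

6-chloro-8-fluorooct-6-enal

The longest carbon chain that includes the –CHO group and the multiple bond has 8 carbons, so the parent hydride is octane.
The highest-priority functional group is an aldehyde (terminal –CHO), so the name ends in -al.
A C=C double bond in the chain gives the infix -ene-.
Number the chain so that the aldehyde carbon is C-1 by definition.
With this numbering: the double bond between C-6 and C-7; a chloro group at C-6; a fluoro group at C-8.
The substituents are ordered alphabetically, ignoring any di-/tri- multipliers.
The name is 6-chloro-8-fluorooct-6-enal.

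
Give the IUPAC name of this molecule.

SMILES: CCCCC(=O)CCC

The longest carbon chain that includes the carbonyl has 8 carbons, so the parent hydride is octane.
The highest-priority functional group is a ketone (C=O on an internal carbon), so the name ends in -one.
Number the chain so that numbering from this end puts the carbonyl group at C-4 rather than C-5.
This places the carbonyl at C-4.
The name is octan-4-one.

octan-4-one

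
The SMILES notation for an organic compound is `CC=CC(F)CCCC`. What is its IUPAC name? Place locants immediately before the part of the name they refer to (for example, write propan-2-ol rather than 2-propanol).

4-fluorooct-2-ene

The longest chain bearing the multiple bond is 8 carbons long (octane).
The chain contains a C=C double bond, so the unsaturation ending is -ene.
The numbering direction is chosen so that numbering from this end puts the double bond at C-2 rather than C-6.
This places the double bond between C-2 and C-3; a fluoro group at C-4.
The name is 4-fluorooct-2-ene.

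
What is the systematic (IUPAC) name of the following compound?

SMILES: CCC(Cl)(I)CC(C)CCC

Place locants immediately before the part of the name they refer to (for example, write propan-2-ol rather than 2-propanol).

The longest carbon chain is 8 atoms: the parent is octane.
Choose the numbering such that the substituent locant set {3,3,5} is lower than {4,6,6} at the first point of difference.
This places a chloro group at C-3; an iodo group at C-3; a methyl group at C-5.
Prefixes are listed alphabetically: chloro, iodo, methyl.
Putting it together: 3-chloro-3-iodo-5-methyloctane.

3-chloro-3-iodo-5-methyloctane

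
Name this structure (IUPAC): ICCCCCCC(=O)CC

9-iodononan-3-one

The longest carbon chain that includes the carbonyl has 9 carbons, so the parent hydride is nonane.
The highest-priority functional group is a ketone (C=O on an internal carbon), so the name ends in -one.
The numbering direction is chosen so that numbering from this end puts the carbonyl group at C-3 rather than C-7.
That gives the carbonyl at C-3; an iodo group at C-9.
Putting it together: 9-iodononan-3-one.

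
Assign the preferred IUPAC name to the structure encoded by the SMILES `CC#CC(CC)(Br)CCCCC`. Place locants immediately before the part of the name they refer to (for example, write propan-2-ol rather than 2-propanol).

4-bromo-4-ethylnon-2-yne

The longest chain bearing the multiple bond is 9 carbons long (nonane).
The chain contains a C≡C triple bond, so the unsaturation ending is -yne.
Choose the numbering such that numbering from this end puts the triple bond at C-2 rather than C-7.
With this numbering: the triple bond between C-2 and C-3; a bromo group at C-4; an ethyl group at C-4.
Prefixes are listed alphabetically: bromo, ethyl.
Putting it together: 4-bromo-4-ethylnon-2-yne.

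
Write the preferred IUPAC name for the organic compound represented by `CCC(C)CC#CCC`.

The longest carbon chain that includes the multiple bond has 8 carbons, so the parent hydride is octane.
The chain contains a C≡C triple bond, so the unsaturation ending is -yne.
Number the chain so that numbering from this end puts the triple bond at C-3 rather than C-5.
That gives the triple bond between C-3 and C-4; a methyl group at C-6.
Assembling the pieces gives 6-methyloct-3-yne.

6-methyloct-3-yne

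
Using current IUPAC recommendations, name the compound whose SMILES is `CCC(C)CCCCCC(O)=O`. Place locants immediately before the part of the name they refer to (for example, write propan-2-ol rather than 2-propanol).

7-methylnonanoic acid

Counting along the main chain through the –COOH group gives 9 carbons: the parent is nonane.
A carboxylic acid (terminal –COOH) is the principal characteristic group, giving the suffix -oic acid.
Choose the numbering such that the carboxylic acid carbon is C-1 by definition.
This places a methyl group at C-7.
The name is 7-methylnonanoic acid.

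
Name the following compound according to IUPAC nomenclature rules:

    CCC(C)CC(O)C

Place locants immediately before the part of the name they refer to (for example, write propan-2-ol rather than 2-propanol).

The longest carbon chain that includes the –OH group has 6 carbons, so the parent hydride is hexane.
The principal characteristic group is an alcohol (–OH), named with the suffix -ol.
Number the chain so that numbering from this end puts the hydroxyl group at C-2 rather than C-5.
This places the hydroxyl at C-2; a methyl group at C-4.
Putting it together: 4-methylhexan-2-ol.

4-methylhexan-2-ol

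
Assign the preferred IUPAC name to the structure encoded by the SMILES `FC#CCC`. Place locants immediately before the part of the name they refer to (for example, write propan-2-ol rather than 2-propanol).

The longest carbon chain that includes the multiple bond has 4 carbons, so the parent hydride is butane.
The chain contains a C≡C triple bond, so the unsaturation ending is -yne.
Choose the numbering such that numbering from this end puts the triple bond at C-1 rather than C-3.
That gives the triple bond between C-1 and C-2; a fluoro group at C-1.
The name is 1-fluorobut-1-yne.

1-fluorobut-1-yne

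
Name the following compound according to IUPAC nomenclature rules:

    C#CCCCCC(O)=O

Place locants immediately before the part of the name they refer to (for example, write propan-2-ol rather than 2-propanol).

hept-6-ynoic acid

The longest chain bearing the –COOH group and the multiple bond is 7 carbons long (heptane).
The highest-priority functional group is a carboxylic acid (terminal –COOH), so the name ends in -oic acid.
The chain contains a C≡C triple bond, so the unsaturation ending is -yne.
Number the chain so that the carboxylic acid carbon is C-1 by definition.
This places the triple bond between C-6 and C-7.
The name is hept-6-ynoic acid.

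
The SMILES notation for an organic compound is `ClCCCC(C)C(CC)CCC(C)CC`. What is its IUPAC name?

1-chloro-5-ethyl-4,8-dimethyldecane

The longest continuous carbon chain has 10 atoms, so the parent hydride is decane.
Number the chain so that the substituent locant set {1,4,5,8} is lower than {3,6,7,10} at the first point of difference.
That gives a chloro group at C-1; an ethyl group at C-5; methyl groups at C-4 and C-8.
The substituents are ordered alphabetically, ignoring any di-/tri- multipliers.
Assembling the pieces gives 1-chloro-5-ethyl-4,8-dimethyldecane.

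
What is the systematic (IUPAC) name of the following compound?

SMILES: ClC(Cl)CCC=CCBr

1-bromo-6,6-dichlorohex-2-ene

The longest chain bearing the multiple bond is 6 carbons long (hexane).
A C=C double bond in the chain gives the infix -ene-.
Choose the numbering such that numbering from this end puts the double bond at C-2 rather than C-4.
That gives the double bond between C-2 and C-3; a bromo group at C-1; two chloro groups at C-6.
The substituents are ordered alphabetically, ignoring any di-/tri- multipliers.
Assembling the pieces gives 1-bromo-6,6-dichlorohex-2-ene.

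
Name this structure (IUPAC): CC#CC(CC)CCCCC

Counting along the main chain through the multiple bond gives 9 carbons: the parent is nonane.
The chain contains a C≡C triple bond, so the unsaturation ending is -yne.
Choose the numbering such that numbering from this end puts the triple bond at C-2 rather than C-7.
This places the triple bond between C-2 and C-3; an ethyl group at C-4.
The name is 4-ethylnon-2-yne.

4-ethylnon-2-yne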